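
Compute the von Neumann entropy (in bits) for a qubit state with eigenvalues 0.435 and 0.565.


S = -p*log2(p) - (1-p)*log2(1-p)
p = 0.4350, 1-p = 0.5650
= -0.4350 * log2(0.4350) - 0.5650 * log2(0.5650)
= -(-0.5224) - (-0.4654)
= 0.9878

0.9878


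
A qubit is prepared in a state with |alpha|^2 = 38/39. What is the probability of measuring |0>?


|alpha|^2 = 38/39 = 0.9744
|beta|^2 = 1 - 38/39 = 1/39 = 0.0256
P(|0>) = |alpha|^2 = 0.9744

0.9744


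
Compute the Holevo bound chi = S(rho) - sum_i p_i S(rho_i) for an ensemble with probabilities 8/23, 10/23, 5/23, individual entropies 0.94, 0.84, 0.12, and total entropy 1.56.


chi = S(rho) - sum_i p_i * S(rho_i)
Weighted entropy = 8/23 * 0.94 + 10/23 * 0.84 + 5/23 * 0.12
= 0.7183
chi = 1.56 - 0.7183
= 0.8417

0.8417


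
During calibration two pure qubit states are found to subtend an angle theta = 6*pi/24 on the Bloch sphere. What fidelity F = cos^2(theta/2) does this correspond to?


For states separated by angle theta on Bloch sphere:
F = cos^2(theta/2)
theta = 6*pi/24 = 0.7854
theta/2 = 0.3927
cos(theta/2) = 0.9239
F = 0.8536

0.8536


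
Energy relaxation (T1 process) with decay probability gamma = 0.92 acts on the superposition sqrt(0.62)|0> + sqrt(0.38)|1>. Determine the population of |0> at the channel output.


For amplitude damping with parameter gamma on state sqrt(a)|0> + sqrt(b)|1>:
alpha^2 = 0.62, beta^2 = 0.38
P(|0>) = alpha^2 + gamma * beta^2
= 0.62 + 0.92 * 0.38
= 0.62 + 0.3496
= 0.9696

0.9696


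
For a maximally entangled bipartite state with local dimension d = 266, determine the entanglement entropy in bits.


For a maximally entangled state in d x d:
S = log2(d) = log2(266)
= 8.0553

8.0553


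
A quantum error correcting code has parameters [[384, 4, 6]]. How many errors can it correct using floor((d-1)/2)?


Code parameters: [[384, 4, 6]], distance d = 6.
Number of correctable errors = floor((d-1)/2)
= floor((6 - 1)/2)
= floor(5/2)
= 2

2


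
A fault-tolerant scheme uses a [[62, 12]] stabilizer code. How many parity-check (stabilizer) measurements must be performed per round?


For an [[n,k]] stabilizer code:
Number of stabilizer generators = n - k
= 62 - 12
= 50

50


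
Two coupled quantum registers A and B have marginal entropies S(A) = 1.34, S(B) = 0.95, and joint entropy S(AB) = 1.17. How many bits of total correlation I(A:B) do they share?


I(A:B) = S(A) + S(B) - S(AB)
= 1.34 + 0.95 - 1.17
= 1.1200

1.1200


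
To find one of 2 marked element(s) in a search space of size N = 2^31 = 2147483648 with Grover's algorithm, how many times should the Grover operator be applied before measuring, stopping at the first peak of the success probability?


After j Grover iterations the success probability is P(j) = sin^2((2j+1)*theta), where sin(theta) = sqrt(k/N).
N = 2^31 = 2147483648, k = 2
sin(theta) = sqrt(k/N) = 3.051757812e-05
theta = arcsin(sqrt(k/N)) = 3.051757813e-05 rad
P(j) reaches its first maximum when (2j+1)*theta is as close as possible to pi/2, i.e. j = round(pi/(4*theta) - 1/2).
pi/(4*theta) - 1/2 = 25735.4270
(For comparison, the common estimate pi/4 * sqrt(N/k) = 25735.9270; the exact maximiser is used here.)
Optimal iterations = 25735

25735


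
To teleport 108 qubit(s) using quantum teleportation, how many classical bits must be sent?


Quantum teleportation requires 2 classical bits per qubit teleported.
108 qubit(s) -> 2 * 108 = 216 classical bits

216


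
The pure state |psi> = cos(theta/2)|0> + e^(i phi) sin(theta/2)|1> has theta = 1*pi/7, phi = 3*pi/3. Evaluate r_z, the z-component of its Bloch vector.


theta = 0.4488, phi = 3.1416
r_z = cos(theta) = 0.9010

0.9010


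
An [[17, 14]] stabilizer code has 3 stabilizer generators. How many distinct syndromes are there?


Each stabilizer generator gives a binary (+1 or -1) measurement outcome.
With 3 independent generators:
Total syndromes = 2^3
= 8

8


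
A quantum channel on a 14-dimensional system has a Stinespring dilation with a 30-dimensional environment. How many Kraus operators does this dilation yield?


Tracing out the environment in an orthonormal basis {|i>_E} gives Kraus operators K_i = <i|_E U |0>_E.
Number of Kraus operators = dim(H_env) = d_env
= 30

30


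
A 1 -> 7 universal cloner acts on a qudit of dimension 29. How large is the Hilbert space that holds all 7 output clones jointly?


Output space = H^(tensor 7) where dim(H) = 29
dim = 29^7
= 841 (after 2 factors)
= 24389 (after 3 factors)
= 707281 (after 4 factors)
= 20511149 (after 5 factors)
= 594823321 (after 6 factors)
= 17249876309 (after 7 factors)
= 17249876309

17249876309


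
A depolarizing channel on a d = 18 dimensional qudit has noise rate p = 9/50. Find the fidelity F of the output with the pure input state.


F = (1-p) + p/d
= (1 - 0.1800) + 0.1800/18
= 0.8200 + 0.0100
= 0.8300

0.8300


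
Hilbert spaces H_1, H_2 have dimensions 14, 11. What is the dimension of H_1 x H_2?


dim(H_1 x H_2) = 14 * 11
= 154

154


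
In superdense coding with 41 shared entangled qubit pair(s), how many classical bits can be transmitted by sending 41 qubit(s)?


Superdense coding allows 2 classical bits per shared entangled pair.
41 pair(s) -> 2 * 41 = 82 classical bits

82


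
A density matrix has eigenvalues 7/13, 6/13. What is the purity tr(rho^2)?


tr(rho^2) = sum of eigenvalues squared
= (7/13)^2 + (6/13)^2
= (49 + 36) / 169
= 85/169
= 0.5030

0.5030


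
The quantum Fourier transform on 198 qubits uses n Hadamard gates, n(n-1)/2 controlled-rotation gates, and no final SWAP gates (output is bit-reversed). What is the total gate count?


Hadamard gates: 198
Controlled rotations: n*(n-1)/2 = 198*197/2 = 19503
SWAP gates: 0 (omitted)
Total = 198 + 19503
= 19701

19701


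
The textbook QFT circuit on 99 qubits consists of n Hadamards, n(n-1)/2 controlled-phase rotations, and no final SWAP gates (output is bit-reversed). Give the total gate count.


Hadamard gates: 99
Controlled rotations: n*(n-1)/2 = 99*98/2 = 4851
SWAP gates: 0 (omitted)
Total = 99 + 4851
= 4950

4950


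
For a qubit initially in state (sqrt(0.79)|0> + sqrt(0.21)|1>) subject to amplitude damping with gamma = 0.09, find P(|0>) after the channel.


For amplitude damping with parameter gamma on state sqrt(a)|0> + sqrt(b)|1>:
alpha^2 = 0.79, beta^2 = 0.21
P(|0>) = alpha^2 + gamma * beta^2
= 0.79 + 0.09 * 0.21
= 0.79 + 0.0189
= 0.8089

0.8089


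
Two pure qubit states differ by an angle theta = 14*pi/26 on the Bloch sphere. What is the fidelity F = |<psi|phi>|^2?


For states separated by angle theta on Bloch sphere:
F = cos^2(theta/2)
theta = 14*pi/26 = 1.6916
theta/2 = 0.8458
cos(theta/2) = 0.6631
F = 0.4397

0.4397


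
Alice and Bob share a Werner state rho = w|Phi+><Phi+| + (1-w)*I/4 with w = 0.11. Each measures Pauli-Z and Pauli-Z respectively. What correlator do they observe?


|Phi+> = (|00> + |11>)/sqrt(2)
For the pure Bell state, <Z_A Z_B> = +1 (Bell-state Pauli correlator).
The maximally-mixed part I/4 has tr(I/4 * P tensor P) = 0 for any traceless Pauli P.
So <Z_A Z_B>_rho = w * (+1) + (1 - w) * 0
= 0.11 * (+1)
= 0.1100

0.1100


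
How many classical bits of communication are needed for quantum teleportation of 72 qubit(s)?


Quantum teleportation requires 2 classical bits per qubit teleported.
72 qubit(s) -> 2 * 72 = 144 classical bits

144


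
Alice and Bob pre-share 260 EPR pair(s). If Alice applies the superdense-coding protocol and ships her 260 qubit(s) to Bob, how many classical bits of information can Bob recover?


Superdense coding allows 2 classical bits per shared entangled pair.
260 pair(s) -> 2 * 260 = 520 classical bits

520


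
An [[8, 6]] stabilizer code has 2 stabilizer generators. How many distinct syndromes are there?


Each stabilizer generator gives a binary (+1 or -1) measurement outcome.
With 2 independent generators:
Total syndromes = 2^2
= 4

4


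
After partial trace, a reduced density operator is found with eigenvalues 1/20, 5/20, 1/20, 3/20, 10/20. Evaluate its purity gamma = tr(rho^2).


tr(rho^2) = sum of eigenvalues squared
= (1/20)^2 + (5/20)^2 + (1/20)^2 + (3/20)^2 + (10/20)^2
= (1 + 25 + 1 + 9 + 100) / 400
= 136/400
= 0.3400

0.3400


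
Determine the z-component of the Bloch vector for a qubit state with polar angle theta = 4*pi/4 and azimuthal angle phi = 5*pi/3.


theta = 3.1416, phi = 5.2360
r_z = cos(theta) = -1.0000

-1.0000


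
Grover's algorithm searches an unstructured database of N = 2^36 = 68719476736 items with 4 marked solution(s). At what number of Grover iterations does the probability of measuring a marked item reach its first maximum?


After j Grover iterations the success probability is P(j) = sin^2((2j+1)*theta), where sin(theta) = sqrt(k/N).
N = 2^36 = 68719476736, k = 4
sin(theta) = sqrt(k/N) = 7.629394531e-06
theta = arcsin(sqrt(k/N)) = 7.629394531e-06 rad
P(j) reaches its first maximum when (2j+1)*theta is as close as possible to pi/2, i.e. j = round(pi/(4*theta) - 1/2).
pi/(4*theta) - 1/2 = 102943.2081
(For comparison, the common estimate pi/4 * sqrt(N/k) = 102943.7081; the exact maximiser is used here.)
Optimal iterations = 102943

102943


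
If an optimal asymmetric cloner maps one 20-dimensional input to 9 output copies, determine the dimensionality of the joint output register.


Output space = H^(tensor 9) where dim(H) = 20
dim = 20^9
= 400 (after 2 factors)
= 8000 (after 3 factors)
= 160000 (after 4 factors)
= 3200000 (after 5 factors)
= 64000000 (after 6 factors)
= 1280000000 (after 7 factors)
= 25600000000 (after 8 factors)
= 512000000000 (after 9 factors)
= 512000000000

512000000000


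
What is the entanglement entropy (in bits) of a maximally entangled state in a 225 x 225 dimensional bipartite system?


For a maximally entangled state in d x d:
S = log2(d) = log2(225)
= 7.8138

7.8138


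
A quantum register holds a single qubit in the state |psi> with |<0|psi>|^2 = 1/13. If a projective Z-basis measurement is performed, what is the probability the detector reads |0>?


|alpha|^2 = 1/13 = 0.0769
|beta|^2 = 1 - 1/13 = 12/13 = 0.9231
P(|0>) = |alpha|^2 = 0.0769

0.0769


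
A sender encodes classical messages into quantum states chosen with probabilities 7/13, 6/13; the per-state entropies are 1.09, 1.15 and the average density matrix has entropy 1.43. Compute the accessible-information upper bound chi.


chi = S(rho) - sum_i p_i * S(rho_i)
Weighted entropy = 7/13 * 1.09 + 6/13 * 1.15
= 1.1177
chi = 1.43 - 1.1177
= 0.3123

0.3123


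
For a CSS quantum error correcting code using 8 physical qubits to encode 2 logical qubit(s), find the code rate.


Code rate R = k/n
= 2/8
= 0.2500

0.2500


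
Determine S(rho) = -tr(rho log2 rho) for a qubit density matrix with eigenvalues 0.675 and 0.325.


S = -p*log2(p) - (1-p)*log2(1-p)
p = 0.6750, 1-p = 0.3250
= -0.6750 * log2(0.6750) - 0.3250 * log2(0.3250)
= -(-0.3828) - (-0.5270)
= 0.9097

0.9097


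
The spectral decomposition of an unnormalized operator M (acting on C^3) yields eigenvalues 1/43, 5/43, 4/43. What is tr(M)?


tr(M) = sum of eigenvalues
= 1/43 + 5/43 + 4/43
= 10/43
= 0.2326

0.2326


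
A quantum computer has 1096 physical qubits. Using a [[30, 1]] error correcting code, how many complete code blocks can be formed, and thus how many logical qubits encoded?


Each code block uses 30 physical qubits for 1 logical qubit(s).
Number of complete blocks = floor(1096 / 30) = 36
Logical qubits = 36 * 1
= 36

36


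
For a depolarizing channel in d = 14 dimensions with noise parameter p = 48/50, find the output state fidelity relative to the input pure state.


F = (1-p) + p/d
= (1 - 0.9600) + 0.9600/14
= 0.0400 + 0.0686
= 0.1086

0.1086


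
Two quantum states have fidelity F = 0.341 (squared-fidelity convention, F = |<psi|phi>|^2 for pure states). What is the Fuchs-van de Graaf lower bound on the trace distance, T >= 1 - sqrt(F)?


Fuchs-van de Graaf (squared-fidelity convention): 1 - sqrt(F) <= T <= sqrt(1 - F).
Lower bound: T >= 1 - sqrt(F)
sqrt(F) = sqrt(0.341) = 0.5840
T >= 1 - 0.5840
T >= 0.4160

0.4160


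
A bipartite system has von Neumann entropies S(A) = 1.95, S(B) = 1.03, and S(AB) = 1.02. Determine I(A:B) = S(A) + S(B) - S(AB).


I(A:B) = S(A) + S(B) - S(AB)
= 1.95 + 1.03 - 1.02
= 1.9600

1.9600


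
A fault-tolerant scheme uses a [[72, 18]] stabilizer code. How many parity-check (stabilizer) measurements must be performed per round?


For an [[n,k]] stabilizer code:
Number of stabilizer generators = n - k
= 72 - 18
= 54

54


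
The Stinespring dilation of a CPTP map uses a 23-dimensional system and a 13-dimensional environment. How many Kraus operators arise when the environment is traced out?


Tracing out the environment in an orthonormal basis {|i>_E} gives Kraus operators K_i = <i|_E U |0>_E.
Number of Kraus operators = dim(H_env) = d_env
= 13

13


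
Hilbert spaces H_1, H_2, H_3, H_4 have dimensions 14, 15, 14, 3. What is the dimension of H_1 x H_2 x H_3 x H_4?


dim(H_1 x H_2 x H_3 x H_4) = 14 * 15 * 14 * 3
= 210 * 14 * 3
= 2940 * 3
= 8820

8820


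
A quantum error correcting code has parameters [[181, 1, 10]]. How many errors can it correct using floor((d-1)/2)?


Code parameters: [[181, 1, 10]], distance d = 10.
Number of correctable errors = floor((d-1)/2)
= floor((10 - 1)/2)
= floor(9/2)
= 4

4


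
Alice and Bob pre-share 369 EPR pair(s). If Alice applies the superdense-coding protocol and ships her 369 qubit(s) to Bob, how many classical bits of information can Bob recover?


Superdense coding allows 2 classical bits per shared entangled pair.
369 pair(s) -> 2 * 369 = 738 classical bits

738


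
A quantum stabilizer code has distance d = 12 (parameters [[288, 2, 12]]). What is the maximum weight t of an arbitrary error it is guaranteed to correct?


Code parameters: [[288, 2, 12]], distance d = 12.
Number of correctable errors = floor((d-1)/2)
= floor((12 - 1)/2)
= floor(11/2)
= 5

5


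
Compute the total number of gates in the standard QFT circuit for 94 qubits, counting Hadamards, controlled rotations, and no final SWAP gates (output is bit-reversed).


Hadamard gates: 94
Controlled rotations: n*(n-1)/2 = 94*93/2 = 4371
SWAP gates: 0 (omitted)
Total = 94 + 4371
= 4465

4465


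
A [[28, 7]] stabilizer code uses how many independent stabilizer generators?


For an [[n,k]] stabilizer code:
Number of stabilizer generators = n - k
= 28 - 7
= 21

21


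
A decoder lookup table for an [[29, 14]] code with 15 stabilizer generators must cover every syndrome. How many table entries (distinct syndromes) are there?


Each stabilizer generator gives a binary (+1 or -1) measurement outcome.
With 15 independent generators:
Total syndromes = 2^15
= 32768

32768


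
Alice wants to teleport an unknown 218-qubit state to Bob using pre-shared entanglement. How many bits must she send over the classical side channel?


Quantum teleportation requires 2 classical bits per qubit teleported.
218 qubit(s) -> 2 * 218 = 436 classical bits

436


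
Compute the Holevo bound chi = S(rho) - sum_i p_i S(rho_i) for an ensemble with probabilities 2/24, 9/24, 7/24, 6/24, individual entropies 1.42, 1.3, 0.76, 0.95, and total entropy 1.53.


chi = S(rho) - sum_i p_i * S(rho_i)
Weighted entropy = 2/24 * 1.42 + 9/24 * 1.3 + 7/24 * 0.76 + 6/24 * 0.95
= 1.0650
chi = 1.53 - 1.0650
= 0.4650

0.4650


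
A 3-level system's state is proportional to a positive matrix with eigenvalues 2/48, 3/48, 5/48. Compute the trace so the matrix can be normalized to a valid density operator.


tr(M) = sum of eigenvalues
= 2/48 + 3/48 + 5/48
= 10/48
= 0.2083

0.2083


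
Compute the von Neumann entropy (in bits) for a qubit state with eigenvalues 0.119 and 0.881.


S = -p*log2(p) - (1-p)*log2(1-p)
p = 0.1190, 1-p = 0.8810
= -0.1190 * log2(0.1190) - 0.8810 * log2(0.8810)
= -(-0.3654) - (-0.1610)
= 0.5265

0.5265


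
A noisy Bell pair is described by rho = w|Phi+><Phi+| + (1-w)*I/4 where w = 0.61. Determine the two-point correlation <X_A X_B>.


|Phi+> = (|00> + |11>)/sqrt(2)
For the pure Bell state, <X_A X_B> = +1 (Bell-state Pauli correlator).
The maximally-mixed part I/4 has tr(I/4 * P tensor P) = 0 for any traceless Pauli P.
So <X_A X_B>_rho = w * (+1) + (1 - w) * 0
= 0.61 * (+1)
= 0.6100

0.6100


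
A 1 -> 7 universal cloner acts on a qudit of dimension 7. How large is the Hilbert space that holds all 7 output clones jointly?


Output space = H^(tensor 7) where dim(H) = 7
dim = 7^7
= 49 (after 2 factors)
= 343 (after 3 factors)
= 2401 (after 4 factors)
= 16807 (after 5 factors)
= 117649 (after 6 factors)
= 823543 (after 7 factors)
= 823543

823543


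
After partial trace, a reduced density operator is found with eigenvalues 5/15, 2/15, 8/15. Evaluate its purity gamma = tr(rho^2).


tr(rho^2) = sum of eigenvalues squared
= (5/15)^2 + (2/15)^2 + (8/15)^2
= (25 + 4 + 64) / 225
= 93/225
= 0.4133

0.4133


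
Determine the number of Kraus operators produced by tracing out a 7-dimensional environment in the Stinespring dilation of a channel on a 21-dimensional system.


Tracing out the environment in an orthonormal basis {|i>_E} gives Kraus operators K_i = <i|_E U |0>_E.
Number of Kraus operators = dim(H_env) = d_env
= 7

7


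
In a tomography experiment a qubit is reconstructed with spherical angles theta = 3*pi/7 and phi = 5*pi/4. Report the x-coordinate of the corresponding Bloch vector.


theta = 1.3464, phi = 3.9270
r_x = sin(theta)*cos(phi) = 0.9749 * -0.7071
r_x = -0.6894

-0.6894


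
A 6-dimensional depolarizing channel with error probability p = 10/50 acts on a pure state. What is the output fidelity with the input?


F = (1-p) + p/d
= (1 - 0.2000) + 0.2000/6
= 0.8000 + 0.0333
= 0.8333

0.8333


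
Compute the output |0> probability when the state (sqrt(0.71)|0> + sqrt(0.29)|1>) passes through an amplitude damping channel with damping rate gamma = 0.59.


For amplitude damping with parameter gamma on state sqrt(a)|0> + sqrt(b)|1>:
alpha^2 = 0.71, beta^2 = 0.29
P(|0>) = alpha^2 + gamma * beta^2
= 0.71 + 0.59 * 0.29
= 0.71 + 0.1711
= 0.8811

0.8811


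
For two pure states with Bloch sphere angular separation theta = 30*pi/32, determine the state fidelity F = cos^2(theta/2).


For states separated by angle theta on Bloch sphere:
F = cos^2(theta/2)
theta = 30*pi/32 = 2.9452
theta/2 = 1.4726
cos(theta/2) = 0.0980
F = 0.0096

0.0096


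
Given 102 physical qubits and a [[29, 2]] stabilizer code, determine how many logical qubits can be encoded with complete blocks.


Each code block uses 29 physical qubits for 2 logical qubit(s).
Number of complete blocks = floor(102 / 29) = 3
Logical qubits = 3 * 2
= 6

6


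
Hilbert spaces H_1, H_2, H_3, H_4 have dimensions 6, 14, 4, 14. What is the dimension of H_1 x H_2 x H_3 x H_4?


dim(H_1 x H_2 x H_3 x H_4) = 6 * 14 * 4 * 14
= 84 * 4 * 14
= 336 * 14
= 4704

4704


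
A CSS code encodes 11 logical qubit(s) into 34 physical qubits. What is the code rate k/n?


Code rate R = k/n
= 11/34
= 0.3235

0.3235


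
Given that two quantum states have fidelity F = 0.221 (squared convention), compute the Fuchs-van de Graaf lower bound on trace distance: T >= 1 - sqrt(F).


Fuchs-van de Graaf (squared-fidelity convention): 1 - sqrt(F) <= T <= sqrt(1 - F).
Lower bound: T >= 1 - sqrt(F)
sqrt(F) = sqrt(0.221) = 0.4701
T >= 1 - 0.4701
T >= 0.5299

0.5299


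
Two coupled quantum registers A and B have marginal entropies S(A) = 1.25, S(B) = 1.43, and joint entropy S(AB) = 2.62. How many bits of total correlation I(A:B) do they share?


I(A:B) = S(A) + S(B) - S(AB)
= 1.25 + 1.43 - 2.62
= 0.0600

0.0600


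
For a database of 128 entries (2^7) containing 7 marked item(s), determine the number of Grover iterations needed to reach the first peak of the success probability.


After j Grover iterations the success probability is P(j) = sin^2((2j+1)*theta), where sin(theta) = sqrt(k/N).
N = 2^7 = 128, k = 7
sin(theta) = sqrt(k/N) = 0.2338535867
theta = arcsin(sqrt(k/N)) = 0.2360392927 rad
P(j) reaches its first maximum when (2j+1)*theta is as close as possible to pi/2, i.e. j = round(pi/(4*theta) - 1/2).
pi/(4*theta) - 1/2 = 2.8274
(For comparison, the common estimate pi/4 * sqrt(N/k) = 3.3585; the exact maximiser is used here.)
Optimal iterations = 3

3


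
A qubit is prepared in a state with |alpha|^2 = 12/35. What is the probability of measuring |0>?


|alpha|^2 = 12/35 = 0.3429
|beta|^2 = 1 - 12/35 = 23/35 = 0.6571
P(|0>) = |alpha|^2 = 0.3429

0.3429


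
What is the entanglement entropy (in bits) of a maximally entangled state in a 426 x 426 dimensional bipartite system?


For a maximally entangled state in d x d:
S = log2(d) = log2(426)
= 8.7347

8.7347


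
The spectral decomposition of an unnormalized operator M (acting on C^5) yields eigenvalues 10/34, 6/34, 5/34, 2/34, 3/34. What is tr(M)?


tr(M) = sum of eigenvalues
= 10/34 + 6/34 + 5/34 + 2/34 + 3/34
= 26/34
= 0.7647

0.7647


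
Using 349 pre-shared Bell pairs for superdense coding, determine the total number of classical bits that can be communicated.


Superdense coding allows 2 classical bits per shared entangled pair.
349 pair(s) -> 2 * 349 = 698 classical bits

698


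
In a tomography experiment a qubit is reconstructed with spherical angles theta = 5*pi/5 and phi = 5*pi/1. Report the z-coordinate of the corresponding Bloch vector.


theta = 3.1416, phi = 15.7080
r_z = cos(theta) = -1.0000

-1.0000


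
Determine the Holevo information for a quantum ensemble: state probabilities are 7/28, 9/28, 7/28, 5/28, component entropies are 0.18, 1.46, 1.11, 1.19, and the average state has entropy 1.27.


chi = S(rho) - sum_i p_i * S(rho_i)
Weighted entropy = 7/28 * 0.18 + 9/28 * 1.46 + 7/28 * 1.11 + 5/28 * 1.19
= 1.0043
chi = 1.27 - 1.0043
= 0.2657

0.2657


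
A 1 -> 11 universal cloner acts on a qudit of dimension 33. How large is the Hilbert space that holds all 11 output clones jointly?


Output space = H^(tensor 11) where dim(H) = 33
dim = 33^11
= 1089 (after 2 factors)
= 35937 (after 3 factors)
= 1185921 (after 4 factors)
= 39135393 (after 5 factors)
= 1291467969 (after 6 factors)
= 42618442977 (after 7 factors)
= 1406408618241 (after 8 factors)
= 46411484401953 (after 9 factors)
= 1531578985264449 (after 10 factors)
= 50542106513726817 (after 11 factors)
= 50542106513726817

50542106513726817


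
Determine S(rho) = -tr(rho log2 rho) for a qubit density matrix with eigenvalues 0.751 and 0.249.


S = -p*log2(p) - (1-p)*log2(1-p)
p = 0.7510, 1-p = 0.2490
= -0.7510 * log2(0.7510) - 0.2490 * log2(0.2490)
= -(-0.3102) - (-0.4994)
= 0.8097

0.8097


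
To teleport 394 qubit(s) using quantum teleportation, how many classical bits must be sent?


Quantum teleportation requires 2 classical bits per qubit teleported.
394 qubit(s) -> 2 * 394 = 788 classical bits

788


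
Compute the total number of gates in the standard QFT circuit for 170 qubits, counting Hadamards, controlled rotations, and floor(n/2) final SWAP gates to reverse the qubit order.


Hadamard gates: 170
Controlled rotations: n*(n-1)/2 = 170*169/2 = 14365
SWAP gates: floor(n/2) = floor(170/2) = 85
Total = 170 + 14365 + 85
= 14620

14620


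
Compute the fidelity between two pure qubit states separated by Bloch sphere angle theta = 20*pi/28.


For states separated by angle theta on Bloch sphere:
F = cos^2(theta/2)
theta = 20*pi/28 = 2.2440
theta/2 = 1.1220
cos(theta/2) = 0.4339
F = 0.1883

0.1883


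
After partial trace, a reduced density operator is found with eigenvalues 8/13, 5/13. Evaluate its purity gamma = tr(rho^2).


tr(rho^2) = sum of eigenvalues squared
= (8/13)^2 + (5/13)^2
= (64 + 25) / 169
= 89/169
= 0.5266

0.5266


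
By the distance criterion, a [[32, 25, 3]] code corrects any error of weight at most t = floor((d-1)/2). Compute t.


Code parameters: [[32, 25, 3]], distance d = 3.
Number of correctable errors = floor((d-1)/2)
= floor((3 - 1)/2)
= floor(2/2)
= 1

1


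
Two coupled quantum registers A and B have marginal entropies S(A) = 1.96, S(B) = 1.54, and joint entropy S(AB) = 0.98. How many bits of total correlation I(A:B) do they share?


I(A:B) = S(A) + S(B) - S(AB)
= 1.96 + 1.54 - 0.98
= 2.5200

2.5200


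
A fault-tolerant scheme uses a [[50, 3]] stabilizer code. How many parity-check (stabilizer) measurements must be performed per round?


For an [[n,k]] stabilizer code:
Number of stabilizer generators = n - k
= 50 - 3
= 47

47


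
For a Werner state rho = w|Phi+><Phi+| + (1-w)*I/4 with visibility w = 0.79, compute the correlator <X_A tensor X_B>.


|Phi+> = (|00> + |11>)/sqrt(2)
For the pure Bell state, <X_A X_B> = +1 (Bell-state Pauli correlator).
The maximally-mixed part I/4 has tr(I/4 * P tensor P) = 0 for any traceless Pauli P.
So <X_A X_B>_rho = w * (+1) + (1 - w) * 0
= 0.79 * (+1)
= 0.7900

0.7900


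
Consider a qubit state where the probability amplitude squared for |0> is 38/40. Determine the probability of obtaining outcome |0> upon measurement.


|alpha|^2 = 38/40 = 0.9500
|beta|^2 = 1 - 38/40 = 2/40 = 0.0500
P(|0>) = |alpha|^2 = 0.9500

0.9500


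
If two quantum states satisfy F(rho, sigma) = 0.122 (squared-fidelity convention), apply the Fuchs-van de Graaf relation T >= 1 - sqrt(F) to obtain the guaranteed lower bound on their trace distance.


Fuchs-van de Graaf (squared-fidelity convention): 1 - sqrt(F) <= T <= sqrt(1 - F).
Lower bound: T >= 1 - sqrt(F)
sqrt(F) = sqrt(0.122) = 0.3493
T >= 1 - 0.3493
T >= 0.6507

0.6507


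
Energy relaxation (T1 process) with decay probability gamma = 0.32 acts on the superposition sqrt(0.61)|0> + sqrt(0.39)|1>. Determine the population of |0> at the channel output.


For amplitude damping with parameter gamma on state sqrt(a)|0> + sqrt(b)|1>:
alpha^2 = 0.61, beta^2 = 0.39
P(|0>) = alpha^2 + gamma * beta^2
= 0.61 + 0.32 * 0.39
= 0.61 + 0.1248
= 0.7348

0.7348


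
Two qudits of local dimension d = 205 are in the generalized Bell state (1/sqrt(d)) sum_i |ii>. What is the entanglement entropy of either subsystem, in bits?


For a maximally entangled state in d x d:
S = log2(d) = log2(205)
= 7.6795

7.6795


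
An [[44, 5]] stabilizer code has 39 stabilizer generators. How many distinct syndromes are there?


Each stabilizer generator gives a binary (+1 or -1) measurement outcome.
With 39 independent generators:
Total syndromes = 2^39
= 549755813888

549755813888


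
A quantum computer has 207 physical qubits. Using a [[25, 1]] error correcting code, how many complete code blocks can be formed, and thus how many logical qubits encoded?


Each code block uses 25 physical qubits for 1 logical qubit(s).
Number of complete blocks = floor(207 / 25) = 8
Logical qubits = 8 * 1
= 8

8


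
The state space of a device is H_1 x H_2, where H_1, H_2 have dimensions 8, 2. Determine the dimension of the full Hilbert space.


dim(H_1 x H_2) = 8 * 2
= 16

16


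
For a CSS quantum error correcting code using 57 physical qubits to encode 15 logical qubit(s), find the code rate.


Code rate R = k/n
= 15/57
= 0.2632

0.2632


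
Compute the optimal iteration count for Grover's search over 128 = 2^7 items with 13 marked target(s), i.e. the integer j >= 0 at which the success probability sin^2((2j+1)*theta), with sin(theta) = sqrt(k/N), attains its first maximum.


After j Grover iterations the success probability is P(j) = sin^2((2j+1)*theta), where sin(theta) = sqrt(k/N).
N = 2^7 = 128, k = 13
sin(theta) = sqrt(k/N) = 0.3186887196
theta = arcsin(sqrt(k/N)) = 0.3243457527 rad
P(j) reaches its first maximum when (2j+1)*theta is as close as possible to pi/2, i.e. j = round(pi/(4*theta) - 1/2).
pi/(4*theta) - 1/2 = 1.9215
(For comparison, the common estimate pi/4 * sqrt(N/k) = 2.4645; the exact maximiser is used here.)
Optimal iterations = 2

2


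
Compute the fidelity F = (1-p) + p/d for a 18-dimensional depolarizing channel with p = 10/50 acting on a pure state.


F = (1-p) + p/d
= (1 - 0.2000) + 0.2000/18
= 0.8000 + 0.0111
= 0.8111

0.8111


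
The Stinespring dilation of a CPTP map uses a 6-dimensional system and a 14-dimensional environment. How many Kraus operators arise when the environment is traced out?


Tracing out the environment in an orthonormal basis {|i>_E} gives Kraus operators K_i = <i|_E U |0>_E.
Number of Kraus operators = dim(H_env) = d_env
= 14

14


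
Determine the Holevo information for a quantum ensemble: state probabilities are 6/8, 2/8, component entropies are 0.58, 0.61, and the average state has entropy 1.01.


chi = S(rho) - sum_i p_i * S(rho_i)
Weighted entropy = 6/8 * 0.58 + 2/8 * 0.61
= 0.5875
chi = 1.01 - 0.5875
= 0.4225

0.4225


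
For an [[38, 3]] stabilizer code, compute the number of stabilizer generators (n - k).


For an [[n,k]] stabilizer code:
Number of stabilizer generators = n - k
= 38 - 3
= 35

35


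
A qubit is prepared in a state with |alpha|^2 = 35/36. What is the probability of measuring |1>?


|alpha|^2 = 35/36 = 0.9722
|beta|^2 = 1 - 35/36 = 1/36 = 0.0278
P(|1>) = |beta|^2 = 0.0278

0.0278


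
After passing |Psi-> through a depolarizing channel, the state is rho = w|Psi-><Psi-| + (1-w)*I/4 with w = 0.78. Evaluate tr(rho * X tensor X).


|Psi-> = (|01> - |10>)/sqrt(2)
For the pure Bell state, <X_A X_B> = -1 (Bell-state Pauli correlator).
The maximally-mixed part I/4 has tr(I/4 * P tensor P) = 0 for any traceless Pauli P.
So <X_A X_B>_rho = w * (-1) + (1 - w) * 0
= 0.78 * (-1)
= -0.7800

-0.7800


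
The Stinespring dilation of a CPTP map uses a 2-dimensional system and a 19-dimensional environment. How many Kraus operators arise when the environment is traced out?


Tracing out the environment in an orthonormal basis {|i>_E} gives Kraus operators K_i = <i|_E U |0>_E.
Number of Kraus operators = dim(H_env) = d_env
= 19

19


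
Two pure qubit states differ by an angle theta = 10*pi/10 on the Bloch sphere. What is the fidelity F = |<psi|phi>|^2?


For states separated by angle theta on Bloch sphere:
F = cos^2(theta/2)
theta = 10*pi/10 = 3.1416
theta/2 = 1.5708
cos(theta/2) = 0.0000
F = 0.0000

0.0000


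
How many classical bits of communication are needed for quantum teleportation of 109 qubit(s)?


Quantum teleportation requires 2 classical bits per qubit teleported.
109 qubit(s) -> 2 * 109 = 218 classical bits

218


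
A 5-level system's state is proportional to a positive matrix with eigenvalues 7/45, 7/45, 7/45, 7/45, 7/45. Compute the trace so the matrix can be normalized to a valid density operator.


tr(M) = sum of eigenvalues
= 7/45 + 7/45 + 7/45 + 7/45 + 7/45
= 35/45
= 0.7778

0.7778


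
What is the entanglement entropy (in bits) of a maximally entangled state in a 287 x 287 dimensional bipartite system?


For a maximally entangled state in d x d:
S = log2(d) = log2(287)
= 8.1649

8.1649


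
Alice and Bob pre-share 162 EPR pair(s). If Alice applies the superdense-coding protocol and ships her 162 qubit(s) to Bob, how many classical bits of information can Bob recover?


Superdense coding allows 2 classical bits per shared entangled pair.
162 pair(s) -> 2 * 162 = 324 classical bits

324


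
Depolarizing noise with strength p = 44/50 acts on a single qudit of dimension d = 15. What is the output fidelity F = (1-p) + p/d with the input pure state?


F = (1-p) + p/d
= (1 - 0.8800) + 0.8800/15
= 0.1200 + 0.0587
= 0.1787

0.1787


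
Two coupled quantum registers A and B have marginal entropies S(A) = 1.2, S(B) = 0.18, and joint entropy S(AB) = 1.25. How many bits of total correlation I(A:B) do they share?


I(A:B) = S(A) + S(B) - S(AB)
= 1.2 + 0.18 - 1.25
= 0.1300

0.1300


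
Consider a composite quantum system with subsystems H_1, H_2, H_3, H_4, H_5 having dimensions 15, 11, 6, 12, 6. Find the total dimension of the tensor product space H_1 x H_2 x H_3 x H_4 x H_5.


dim(H_1 x H_2 x H_3 x H_4 x H_5) = 15 * 11 * 6 * 12 * 6
= 165 * 6 * 12 * 6
= 990 * 12 * 6
= 11880 * 6
= 71280

71280


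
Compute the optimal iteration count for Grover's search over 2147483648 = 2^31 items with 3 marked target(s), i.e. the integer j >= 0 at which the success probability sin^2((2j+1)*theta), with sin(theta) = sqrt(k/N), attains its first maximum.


After j Grover iterations the success probability is P(j) = sin^2((2j+1)*theta), where sin(theta) = sqrt(k/N).
N = 2^31 = 2147483648, k = 3
sin(theta) = sqrt(k/N) = 3.73762473e-05
theta = arcsin(sqrt(k/N)) = 3.73762473e-05 rad
P(j) reaches its first maximum when (2j+1)*theta is as close as possible to pi/2, i.e. j = round(pi/(4*theta) - 1/2).
pi/(4*theta) - 1/2 = 21012.7964
(For comparison, the common estimate pi/4 * sqrt(N/k) = 21013.2964; the exact maximiser is used here.)
Optimal iterations = 21013

21013


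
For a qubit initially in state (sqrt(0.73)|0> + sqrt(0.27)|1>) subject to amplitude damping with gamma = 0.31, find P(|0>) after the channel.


For amplitude damping with parameter gamma on state sqrt(a)|0> + sqrt(b)|1>:
alpha^2 = 0.73, beta^2 = 0.27
P(|0>) = alpha^2 + gamma * beta^2
= 0.73 + 0.31 * 0.27
= 0.73 + 0.0837
= 0.8137

0.8137


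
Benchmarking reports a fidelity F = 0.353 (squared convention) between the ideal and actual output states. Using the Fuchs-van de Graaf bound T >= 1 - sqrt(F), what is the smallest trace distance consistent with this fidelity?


Fuchs-van de Graaf (squared-fidelity convention): 1 - sqrt(F) <= T <= sqrt(1 - F).
Lower bound: T >= 1 - sqrt(F)
sqrt(F) = sqrt(0.353) = 0.5941
T >= 1 - 0.5941
T >= 0.4059

0.4059


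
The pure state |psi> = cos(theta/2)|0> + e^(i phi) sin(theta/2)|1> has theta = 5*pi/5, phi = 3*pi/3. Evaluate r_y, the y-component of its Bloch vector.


theta = 3.1416, phi = 3.1416
r_y = sin(theta)*sin(phi) = 0.0000 * 0.0000
r_y = 0.0000

0.0000


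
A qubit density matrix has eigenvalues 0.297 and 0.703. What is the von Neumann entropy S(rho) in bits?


S = -p*log2(p) - (1-p)*log2(1-p)
p = 0.2970, 1-p = 0.7030
= -0.2970 * log2(0.2970) - 0.7030 * log2(0.7030)
= -(-0.5202) - (-0.3574)
= 0.8776

0.8776


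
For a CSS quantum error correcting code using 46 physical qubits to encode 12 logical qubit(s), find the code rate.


Code rate R = k/n
= 12/46
= 0.2609

0.2609


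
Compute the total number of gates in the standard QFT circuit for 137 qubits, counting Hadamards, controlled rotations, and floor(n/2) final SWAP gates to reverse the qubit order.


Hadamard gates: 137
Controlled rotations: n*(n-1)/2 = 137*136/2 = 9316
SWAP gates: floor(n/2) = floor(137/2) = 68
Total = 137 + 9316 + 68
= 9521

9521


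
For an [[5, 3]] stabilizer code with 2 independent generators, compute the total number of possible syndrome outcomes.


Each stabilizer generator gives a binary (+1 or -1) measurement outcome.
With 2 independent generators:
Total syndromes = 2^2
= 4

4


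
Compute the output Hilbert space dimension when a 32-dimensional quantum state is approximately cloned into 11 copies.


Output space = H^(tensor 11) where dim(H) = 32
dim = 32^11
= 1024 (after 2 factors)
= 32768 (after 3 factors)
= 1048576 (after 4 factors)
= 33554432 (after 5 factors)
= 1073741824 (after 6 factors)
= 34359738368 (after 7 factors)
= 1099511627776 (after 8 factors)
= 35184372088832 (after 9 factors)
= 1125899906842624 (after 10 factors)
= 36028797018963968 (after 11 factors)
= 36028797018963968

36028797018963968


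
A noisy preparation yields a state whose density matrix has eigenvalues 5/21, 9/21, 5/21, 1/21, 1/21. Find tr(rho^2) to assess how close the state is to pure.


tr(rho^2) = sum of eigenvalues squared
= (5/21)^2 + (9/21)^2 + (5/21)^2 + (1/21)^2 + (1/21)^2
= (25 + 81 + 25 + 1 + 1) / 441
= 133/441
= 0.3016

0.3016


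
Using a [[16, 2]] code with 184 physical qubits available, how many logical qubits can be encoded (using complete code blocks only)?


Each code block uses 16 physical qubits for 2 logical qubit(s).
Number of complete blocks = floor(184 / 16) = 11
Logical qubits = 11 * 2
= 22

22


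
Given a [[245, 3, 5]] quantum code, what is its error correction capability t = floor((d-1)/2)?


Code parameters: [[245, 3, 5]], distance d = 5.
Number of correctable errors = floor((d-1)/2)
= floor((5 - 1)/2)
= floor(4/2)
= 2

2


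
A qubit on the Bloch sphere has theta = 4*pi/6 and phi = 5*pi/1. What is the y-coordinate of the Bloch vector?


theta = 2.0944, phi = 15.7080
r_y = sin(theta)*sin(phi) = 0.8660 * 0.0000
r_y = 0.0000

0.0000


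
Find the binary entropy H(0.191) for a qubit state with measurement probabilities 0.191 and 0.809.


S = -p*log2(p) - (1-p)*log2(1-p)
p = 0.1910, 1-p = 0.8090
= -0.1910 * log2(0.1910) - 0.8090 * log2(0.8090)
= -(-0.4562) - (-0.2474)
= 0.7036

0.7036


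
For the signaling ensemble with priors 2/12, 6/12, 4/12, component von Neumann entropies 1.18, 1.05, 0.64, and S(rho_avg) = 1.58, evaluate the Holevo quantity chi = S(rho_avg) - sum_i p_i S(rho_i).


chi = S(rho) - sum_i p_i * S(rho_i)
Weighted entropy = 2/12 * 1.18 + 6/12 * 1.05 + 4/12 * 0.64
= 0.9350
chi = 1.58 - 0.9350
= 0.6450

0.6450


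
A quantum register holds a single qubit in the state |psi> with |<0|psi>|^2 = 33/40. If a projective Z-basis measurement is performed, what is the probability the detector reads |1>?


|alpha|^2 = 33/40 = 0.8250
|beta|^2 = 1 - 33/40 = 7/40 = 0.1750
P(|1>) = |beta|^2 = 0.1750

0.1750


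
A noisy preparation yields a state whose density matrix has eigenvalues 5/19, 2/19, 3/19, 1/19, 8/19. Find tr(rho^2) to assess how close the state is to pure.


tr(rho^2) = sum of eigenvalues squared
= (5/19)^2 + (2/19)^2 + (3/19)^2 + (1/19)^2 + (8/19)^2
= (25 + 4 + 9 + 1 + 64) / 361
= 103/361
= 0.2853

0.2853


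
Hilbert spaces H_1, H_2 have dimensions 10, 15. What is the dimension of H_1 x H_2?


dim(H_1 x H_2) = 10 * 15
= 150

150


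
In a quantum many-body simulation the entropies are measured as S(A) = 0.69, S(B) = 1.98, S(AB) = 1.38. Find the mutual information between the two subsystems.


I(A:B) = S(A) + S(B) - S(AB)
= 0.69 + 1.98 - 1.38
= 1.2900

1.2900


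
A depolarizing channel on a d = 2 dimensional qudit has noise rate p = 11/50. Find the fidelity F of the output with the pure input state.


F = (1-p) + p/d
= (1 - 0.2200) + 0.2200/2
= 0.7800 + 0.1100
= 0.8900

0.8900


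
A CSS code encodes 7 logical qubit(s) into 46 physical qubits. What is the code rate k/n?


Code rate R = k/n
= 7/46
= 0.1522

0.1522


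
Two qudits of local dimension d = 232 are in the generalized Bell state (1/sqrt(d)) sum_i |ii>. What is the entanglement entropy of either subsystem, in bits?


For a maximally entangled state in d x d:
S = log2(d) = log2(232)
= 7.8580

7.8580


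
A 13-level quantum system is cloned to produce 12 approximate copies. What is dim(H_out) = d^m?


Output space = H^(tensor 12) where dim(H) = 13
dim = 13^12
= 169 (after 2 factors)
= 2197 (after 3 factors)
= 28561 (after 4 factors)
= 371293 (after 5 factors)
= 4826809 (after 6 factors)
= 62748517 (after 7 factors)
= 815730721 (after 8 factors)
= 10604499373 (after 9 factors)
= 137858491849 (after 10 factors)
= 1792160394037 (after 11 factors)
= 23298085122481 (after 12 factors)
= 23298085122481

23298085122481


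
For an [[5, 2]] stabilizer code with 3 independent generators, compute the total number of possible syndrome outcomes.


Each stabilizer generator gives a binary (+1 or -1) measurement outcome.
With 3 independent generators:
Total syndromes = 2^3
= 8

8


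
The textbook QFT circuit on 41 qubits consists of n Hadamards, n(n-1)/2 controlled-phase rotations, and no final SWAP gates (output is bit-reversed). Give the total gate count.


Hadamard gates: 41
Controlled rotations: n*(n-1)/2 = 41*40/2 = 820
SWAP gates: 0 (omitted)
Total = 41 + 820
= 861

861


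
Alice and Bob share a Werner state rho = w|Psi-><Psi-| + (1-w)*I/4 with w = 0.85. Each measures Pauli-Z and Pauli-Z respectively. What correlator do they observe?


|Psi-> = (|01> - |10>)/sqrt(2)
For the pure Bell state, <Z_A Z_B> = -1 (Bell-state Pauli correlator).
The maximally-mixed part I/4 has tr(I/4 * P tensor P) = 0 for any traceless Pauli P.
So <Z_A Z_B>_rho = w * (-1) + (1 - w) * 0
= 0.85 * (-1)
= -0.8500

-0.8500
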